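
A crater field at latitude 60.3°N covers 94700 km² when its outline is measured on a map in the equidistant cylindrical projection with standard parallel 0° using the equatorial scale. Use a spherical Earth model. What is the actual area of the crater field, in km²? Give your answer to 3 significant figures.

In the plate carrée (x = Rλ, y = Rφ), meridians are true-scale (h = 1) and parallels are stretched by k = sec φ.
Areal scale = h·k = 1 × sec φ; at 60.3°, h = 1.000, k = 2.018, so h·k = 2.018.
True area = apparent / (areal scale) = 94700 / 2.018 ≈ 46900 km².

46900 km²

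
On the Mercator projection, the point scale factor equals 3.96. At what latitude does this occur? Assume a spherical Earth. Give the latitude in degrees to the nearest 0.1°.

Mercator scale is k = sec φ = 1/cos φ.
1/cos φ = 3.96  ⇒  cos φ = 0.2525  ⇒  φ = arccos(0.2525) ≈ 75.4°.

75.4°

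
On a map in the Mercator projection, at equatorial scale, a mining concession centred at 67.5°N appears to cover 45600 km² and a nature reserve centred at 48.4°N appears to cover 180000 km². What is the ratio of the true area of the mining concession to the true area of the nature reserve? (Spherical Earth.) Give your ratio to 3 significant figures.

Since Mercator area scale is 1/cos²φ, the true area equals the apparent area multiplied by cos²φ.
True area of mining concession: 45600 × cos²(67.5°) = 45600 × 0.1464 = 6678 km².
True area of nature reserve: 180000 × cos²(48.4°) = 180000 × 0.4408 = 79340 km².
Ratio = 6678 / 79340 ≈ 0.0842.

0.0842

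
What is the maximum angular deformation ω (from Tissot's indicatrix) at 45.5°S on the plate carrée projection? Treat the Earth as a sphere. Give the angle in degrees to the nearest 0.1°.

For the equirectangular projection with φ₀ = 0 (plate carrée), h = 1 along meridians and k = sec φ along parallels.
At 45.5°: h = 1.000, k = 1.427; principal scales a = 1.427, b = 1.000.
sin(ω/2) = (a − b)/(a + b) = 0.4267/2.427 = 0.1758, so ω = 2 arcsin(0.1758) ≈ 20.3°.

20.3°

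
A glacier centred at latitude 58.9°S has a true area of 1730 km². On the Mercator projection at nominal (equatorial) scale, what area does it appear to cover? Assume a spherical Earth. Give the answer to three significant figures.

6480 km²

For Mercator, h = k = sec φ (a conformal cylindrical projection has a single point scale, 1/cos φ).
Areal scale = k² = sec²φ = 1/cos²(58.9°) = 1/0.5165² = 3.748.
Apparent area = 1730 × 3.748 ≈ 6480 km².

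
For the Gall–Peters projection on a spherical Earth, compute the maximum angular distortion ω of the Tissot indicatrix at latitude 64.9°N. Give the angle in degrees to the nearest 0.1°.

56.2°

Gall–Peters is a cylindrical equal-area projection with standard parallels at ±45°. A cylindrical equal-area projection with standard parallel φ₀ has meridian scale h = cos φ / cos φ₀ and parallel scale k = cos φ₀ / cos φ (so areas are preserved, h·k = 1).
At 64.9°: h = 0.5999, k = 1.667; principal scales a = 1.667, b = 0.5999.
sin(ω/2) = (a − b)/(a + b) = 1.067/2.267 = 0.4707, so ω = 2 arcsin(0.4707) ≈ 56.2°.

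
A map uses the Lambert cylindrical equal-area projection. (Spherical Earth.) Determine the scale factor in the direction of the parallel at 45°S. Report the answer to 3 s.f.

1.41

The Lambert cylindrical equal-area projection is the cylindrical equal-area projection with its standard parallel at the equator (φ₀ = 0). For cylindrical equal-area with standard parallel φ₀, h = cos φ / cos φ₀ and k = cos φ₀ / cos φ, so h·k = 1.
k = cos 0° / cos 45° = 1.000/0.7071 = 1.414.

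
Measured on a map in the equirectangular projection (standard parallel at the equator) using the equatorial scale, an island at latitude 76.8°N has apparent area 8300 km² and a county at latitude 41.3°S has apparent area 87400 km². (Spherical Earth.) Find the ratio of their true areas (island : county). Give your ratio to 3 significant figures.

0.0289

On the plate carrée, areal scale = h·k = 1 × sec φ, so true area = apparent × cos φ.
True area of island: 8300 × cos(76.8°) = 8300 × 0.2284 = 1895 km².
True area of county: 87400 × cos(41.3°) = 87400 × 0.7513 = 65660 km².
Ratio = 1895 / 65660 ≈ 0.0289.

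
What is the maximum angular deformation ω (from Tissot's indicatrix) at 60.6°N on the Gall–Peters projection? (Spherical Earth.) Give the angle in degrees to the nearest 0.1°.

40.9°

Gall–Peters is a cylindrical equal-area projection with standard parallels at ±45°. A cylindrical equal-area projection with standard parallel φ₀ has meridian scale h = cos φ / cos φ₀ and parallel scale k = cos φ₀ / cos φ (so areas are preserved, h·k = 1).
At 60.6°: h = 0.6942, k = 1.440; principal scales a = 1.440, b = 0.6942.
sin(ω/2) = (a − b)/(a + b) = 0.7462/2.135 = 0.3496, so ω = 2 arcsin(0.3496) ≈ 40.9°.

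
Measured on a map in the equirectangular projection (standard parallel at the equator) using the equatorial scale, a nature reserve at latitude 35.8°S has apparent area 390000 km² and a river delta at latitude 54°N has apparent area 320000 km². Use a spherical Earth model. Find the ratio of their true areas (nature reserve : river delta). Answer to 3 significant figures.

On the plate carrée, areal scale = h·k = 1 × sec φ, so true area = apparent × cos φ.
True area of nature reserve: 390000 × cos(35.8°) = 390000 × 0.8111 = 316300 km².
True area of river delta: 320000 × cos(54°) = 320000 × 0.5878 = 188100 km².
Ratio = 316300 / 188100 ≈ 1.68.

1.68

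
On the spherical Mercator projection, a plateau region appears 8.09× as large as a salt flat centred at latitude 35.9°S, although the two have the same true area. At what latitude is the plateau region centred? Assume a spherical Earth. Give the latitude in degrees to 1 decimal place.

Mercator areal scale is sec²φ, so apparent-area ratio = sec²φ₁ / sec²φ₂ = cos²φ₂ / cos²φ₁.
cos²φ₂ / cos²φ₁ = 8.09  ⇒  cos φ₁ = cos 35.9° / √8.09 = 0.8100/2.844 = 0.2848.
φ₁ = arccos(0.2848) ≈ 73.5°.

73.5°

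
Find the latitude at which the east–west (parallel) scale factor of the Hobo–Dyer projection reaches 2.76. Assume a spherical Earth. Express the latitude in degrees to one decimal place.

Hobo–Dyer is a cylindrical equal-area projection with standard parallels at ±37.5°. For cylindrical equal-area with standard parallel φ₀, h = cos φ / cos φ₀ and k = cos φ₀ / cos φ, so h·k = 1.
k = cos φ₀ / cos φ = 2.76  ⇒  cos φ = cos 37.5° / 2.76 = 0.2874.
φ = arccos(0.2874) ≈ 73.3°.

73.3°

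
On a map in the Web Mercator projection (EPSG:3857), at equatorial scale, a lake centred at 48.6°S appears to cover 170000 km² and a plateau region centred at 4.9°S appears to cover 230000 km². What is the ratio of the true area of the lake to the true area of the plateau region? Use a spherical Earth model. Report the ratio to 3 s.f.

On Mercator the areal scale is sec²φ, so true area = apparent × cos²φ.
True area of lake: 170000 × cos²(48.6°) = 170000 × 0.4373 = 74350 km².
True area of plateau region: 230000 × cos²(4.9°) = 230000 × 0.9927 = 228300 km².
Ratio = 74350 / 228300 ≈ 0.326.

0.326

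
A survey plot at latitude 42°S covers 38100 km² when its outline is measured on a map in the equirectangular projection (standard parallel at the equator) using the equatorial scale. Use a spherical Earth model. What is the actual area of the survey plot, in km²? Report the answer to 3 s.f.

In the plate carrée (x = Rλ, y = Rφ), meridians are true-scale (h = 1) and parallels are stretched by k = sec φ.
Areal scale = h·k = 1 × sec φ; at 42°, h = 1.000, k = 1.346, so h·k = 1.346.
True area = apparent / (areal scale) = 38100 / 1.346 ≈ 28300 km².

28300 km²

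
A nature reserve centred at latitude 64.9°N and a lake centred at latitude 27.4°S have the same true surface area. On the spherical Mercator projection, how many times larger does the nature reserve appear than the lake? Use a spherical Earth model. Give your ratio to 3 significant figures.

4.38

Mercator is conformal with k = sec φ, so areal scale = k² = sec²φ.
At 64.9°: sec²(64.9°) = 1/0.4242² = 5.557.
At 27.4°: sec²(27.4°) = 1/0.8878² = 1.269.
Ratio = 5.557/1.269 = cos²(27.4°)/cos²(64.9°) ≈ 4.38.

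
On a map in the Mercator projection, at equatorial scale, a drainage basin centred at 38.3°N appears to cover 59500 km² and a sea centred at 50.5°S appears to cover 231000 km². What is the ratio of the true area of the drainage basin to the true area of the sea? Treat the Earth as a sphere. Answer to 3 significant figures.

0.392

Since Mercator area scale is 1/cos²φ, the true area equals the apparent area multiplied by cos²φ.
True area of drainage basin: 59500 × cos²(38.3°) = 59500 × 0.6159 = 36640 km².
True area of sea: 231000 × cos²(50.5°) = 231000 × 0.4046 = 93460 km².
Ratio = 36640 / 93460 ≈ 0.392.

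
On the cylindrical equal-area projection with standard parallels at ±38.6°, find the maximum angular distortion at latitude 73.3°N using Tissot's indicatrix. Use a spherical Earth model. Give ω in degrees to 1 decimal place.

99.2°

For cylindrical equal-area with standard parallel φ₀, h = cos φ / cos φ₀ and k = cos φ₀ / cos φ, so h·k = 1.
At 73.3°: h = 0.3677, k = 2.720; principal scales a = 2.720, b = 0.3677.
sin(ω/2) = (a − b)/(a + b) = 2.352/3.087 = 0.7618, so ω = 2 arcsin(0.7618) ≈ 99.2°.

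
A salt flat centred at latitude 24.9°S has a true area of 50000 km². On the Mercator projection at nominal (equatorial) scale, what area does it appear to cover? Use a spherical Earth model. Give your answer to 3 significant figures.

For Mercator, h = k = sec φ (a conformal cylindrical projection has a single point scale, 1/cos φ).
Areal scale = k² = sec²φ = 1/cos²(24.9°) = 1/0.9070² = 1.215.
Apparent area = 50000 × 1.215 ≈ 60800 km².

60800 km²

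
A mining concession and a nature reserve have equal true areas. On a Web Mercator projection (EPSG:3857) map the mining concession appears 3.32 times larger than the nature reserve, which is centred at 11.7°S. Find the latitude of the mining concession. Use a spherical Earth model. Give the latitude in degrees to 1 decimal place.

For equal true areas on Mercator, apparent areas scale as sec²φ, so the ratio is cos²φ₂ / cos²φ₁.
cos²φ₂ / cos²φ₁ = 3.32  ⇒  cos φ₁ = cos 11.7° / √3.32 = 0.9792/1.822 = 0.5374.
φ₁ = arccos(0.5374) ≈ 57.5°.

57.5°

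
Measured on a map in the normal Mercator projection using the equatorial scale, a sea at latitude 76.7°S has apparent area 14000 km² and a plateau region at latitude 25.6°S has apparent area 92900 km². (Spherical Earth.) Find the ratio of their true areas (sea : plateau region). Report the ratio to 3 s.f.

Since Mercator area scale is 1/cos²φ, the true area equals the apparent area multiplied by cos²φ.
True area of sea: 14000 × cos²(76.7°) = 14000 × 0.05292 = 740.9 km².
True area of plateau region: 92900 × cos²(25.6°) = 92900 × 0.8133 = 75560 km².
Ratio = 740.9 / 75560 ≈ 0.00981.

0.00981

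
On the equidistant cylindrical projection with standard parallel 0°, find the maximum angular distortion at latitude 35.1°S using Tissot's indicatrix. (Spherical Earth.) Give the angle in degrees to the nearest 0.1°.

For the equirectangular projection with φ₀ = 0 (plate carrée), h = 1 along meridians and k = sec φ along parallels.
At 35.1°: h = 1.000, k = 1.222; principal scales a = 1.222, b = 1.000.
sin(ω/2) = (a − b)/(a + b) = 0.2223/2.222 = 0.1000, so ω = 2 arcsin(0.1000) ≈ 11.5°.

11.5°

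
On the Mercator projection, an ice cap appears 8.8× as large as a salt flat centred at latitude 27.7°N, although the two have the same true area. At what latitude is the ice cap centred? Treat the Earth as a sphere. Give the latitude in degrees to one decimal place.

72.6°

For equal true areas on Mercator, apparent areas scale as sec²φ, so the ratio is cos²φ₂ / cos²φ₁.
cos²φ₂ / cos²φ₁ = 8.8  ⇒  cos φ₁ = cos 27.7° / √8.8 = 0.8854/2.966 = 0.2985.
φ₁ = arccos(0.2985) ≈ 72.6°.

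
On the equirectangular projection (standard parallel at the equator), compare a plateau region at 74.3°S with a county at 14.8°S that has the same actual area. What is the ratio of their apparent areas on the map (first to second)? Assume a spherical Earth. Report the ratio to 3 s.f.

In the plate carrée (x = Rλ, y = Rφ), meridians are true-scale (h = 1) and parallels are stretched by k = sec φ.
Areal scale at 74.3°: h·k = 1.000 × 3.695 = 3.695.
Areal scale at 14.8°: h·k = 1.000 × 1.034 = 1.034.
Ratio = 3.695/1.034 ≈ 3.57.

3.57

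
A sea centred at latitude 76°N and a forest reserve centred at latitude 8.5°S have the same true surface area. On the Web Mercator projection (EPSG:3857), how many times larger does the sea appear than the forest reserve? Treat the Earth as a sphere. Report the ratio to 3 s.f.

16.7

Mercator is conformal with k = sec φ, so areal scale = k² = sec²φ.
At 76°: sec²(76°) = 1/0.2419² = 17.09.
At 8.5°: sec²(8.5°) = 1/0.9890² = 1.022.
Ratio = 17.09/1.022 = cos²(8.5°)/cos²(76°) ≈ 16.7.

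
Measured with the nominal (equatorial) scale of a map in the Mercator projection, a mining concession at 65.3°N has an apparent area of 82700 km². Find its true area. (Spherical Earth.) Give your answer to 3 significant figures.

14400 km²

For Mercator, h = k = sec φ (a conformal cylindrical projection has a single point scale, 1/cos φ).
Areal scale = k² = sec²φ = 1/cos²(65.3°) = 1/0.4179² = 5.727.
True area = apparent / (areal scale) = 82700 / 5.727 ≈ 14400 km².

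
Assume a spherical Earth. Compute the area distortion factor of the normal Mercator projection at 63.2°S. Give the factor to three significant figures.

4.92

Mercator is conformal, so the point scale is isotropic: h = k = sec φ = 1/cos φ.
Areal scale = k² = sec²φ = 1/cos²(63.2°) = 1/0.4509² = 4.919.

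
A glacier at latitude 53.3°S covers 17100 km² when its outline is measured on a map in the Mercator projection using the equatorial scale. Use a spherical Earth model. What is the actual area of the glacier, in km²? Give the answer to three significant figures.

The Mercator projection is conformal; its linear scale factor is the same in every direction and equals sec φ = 1/cos φ.
Areal scale = k² = sec²φ = 1/cos²(53.3°) = 1/0.5976² = 2.800.
True area = apparent / (areal scale) = 17100 / 2.800 ≈ 6110 km².

6110 km²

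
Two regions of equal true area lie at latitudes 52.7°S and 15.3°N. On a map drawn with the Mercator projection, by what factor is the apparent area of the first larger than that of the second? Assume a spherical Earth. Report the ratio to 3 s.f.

Mercator areal scale is sec²φ.
At 52.7°: sec²(52.7°) = 1/0.6060² = 2.723.
At 15.3°: sec²(15.3°) = 1/0.9646² = 1.075.
Ratio = 2.723/1.075 = cos²(15.3°)/cos²(52.7°) ≈ 2.53.

2.53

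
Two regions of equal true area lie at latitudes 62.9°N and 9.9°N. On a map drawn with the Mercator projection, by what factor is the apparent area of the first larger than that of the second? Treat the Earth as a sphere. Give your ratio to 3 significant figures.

4.68

Mercator is conformal with k = sec φ, so areal scale = k² = sec²φ.
At 62.9°: sec²(62.9°) = 1/0.4555² = 4.819.
At 9.9°: sec²(9.9°) = 1/0.9851² = 1.030.
Ratio = 4.819/1.030 = cos²(9.9°)/cos²(62.9°) ≈ 4.68.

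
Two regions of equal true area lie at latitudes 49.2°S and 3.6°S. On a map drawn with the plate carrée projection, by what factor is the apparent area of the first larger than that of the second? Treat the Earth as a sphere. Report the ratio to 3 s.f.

Plate carrée maps x = Rλ, y = Rφ. The meridian scale is h = 1 and the parallel scale is k = 1/cos φ = sec φ.
Areal scale at 49.2°: h·k = 1.000 × 1.530 = 1.530.
Areal scale at 3.6°: h·k = 1.000 × 1.002 = 1.002.
Ratio = 1.530/1.002 ≈ 1.53.

1.53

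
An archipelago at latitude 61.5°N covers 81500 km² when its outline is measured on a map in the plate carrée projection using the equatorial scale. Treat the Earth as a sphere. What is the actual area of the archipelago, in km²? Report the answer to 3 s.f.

For the equirectangular projection with φ₀ = 0 (plate carrée), h = 1 along meridians and k = sec φ along parallels.
Areal scale = h·k = 1 × sec φ; at 61.5°, h = 1.000, k = 2.096, so h·k = 2.096.
True area = apparent / (areal scale) = 81500 / 2.096 ≈ 38900 km².

38900 km²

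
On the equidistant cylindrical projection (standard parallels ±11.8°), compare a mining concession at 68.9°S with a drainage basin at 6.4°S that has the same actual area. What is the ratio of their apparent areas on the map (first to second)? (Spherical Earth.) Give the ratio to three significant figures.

The equidistant cylindrical projection with φ₀ = 11.8° has h = 1 (meridians true) and k = cos φ₀ / cos φ along parallels.
Areal scale at 68.9°: h·k = 1.000 × 2.719 = 2.719.
Areal scale at 6.4°: h·k = 1.000 × 0.9850 = 0.9850.
Ratio = 2.719/0.9850 ≈ 2.76.

2.76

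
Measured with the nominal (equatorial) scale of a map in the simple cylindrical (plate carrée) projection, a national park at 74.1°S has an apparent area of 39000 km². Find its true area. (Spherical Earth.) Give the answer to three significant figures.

10700 km²

In the plate carrée (x = Rλ, y = Rφ), meridians are true-scale (h = 1) and parallels are stretched by k = sec φ.
Areal scale = h·k = 1 × sec φ; at 74.1°, h = 1.000, k = 3.650, so h·k = 3.650.
True area = apparent / (areal scale) = 39000 / 3.650 ≈ 10700 km².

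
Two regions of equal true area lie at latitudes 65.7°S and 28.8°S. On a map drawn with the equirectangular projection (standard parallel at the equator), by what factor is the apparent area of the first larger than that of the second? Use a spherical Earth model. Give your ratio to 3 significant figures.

2.13

Plate carrée maps x = Rλ, y = Rφ. The meridian scale is h = 1 and the parallel scale is k = 1/cos φ = sec φ.
Areal scale at 65.7°: h·k = 1.000 × 2.430 = 2.430.
Areal scale at 28.8°: h·k = 1.000 × 1.141 = 1.141.
Ratio = 2.430/1.141 ≈ 2.13.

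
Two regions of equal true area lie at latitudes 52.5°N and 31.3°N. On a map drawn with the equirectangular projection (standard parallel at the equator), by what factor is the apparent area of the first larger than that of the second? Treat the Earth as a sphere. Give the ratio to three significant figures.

1.40

Plate carrée maps x = Rλ, y = Rφ. The meridian scale is h = 1 and the parallel scale is k = 1/cos φ = sec φ.
Areal scale at 52.5°: h·k = 1.000 × 1.643 = 1.643.
Areal scale at 31.3°: h·k = 1.000 × 1.170 = 1.170.
Ratio = 1.643/1.170 ≈ 1.40.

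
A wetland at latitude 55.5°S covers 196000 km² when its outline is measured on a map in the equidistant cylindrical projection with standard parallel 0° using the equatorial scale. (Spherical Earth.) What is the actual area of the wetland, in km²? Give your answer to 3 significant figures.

For the equirectangular projection with φ₀ = 0 (plate carrée), h = 1 along meridians and k = sec φ along parallels.
Areal scale = h·k = 1 × sec φ; at 55.5°, h = 1.000, k = 1.766, so h·k = 1.766.
True area = apparent / (areal scale) = 196000 / 1.766 ≈ 111000 km².

111000 km²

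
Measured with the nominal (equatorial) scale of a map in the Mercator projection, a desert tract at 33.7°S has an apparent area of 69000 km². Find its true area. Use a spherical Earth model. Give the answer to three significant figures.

47800 km²

The Mercator projection is conformal; its linear scale factor is the same in every direction and equals sec φ = 1/cos φ.
Areal scale = k² = sec²φ = 1/cos²(33.7°) = 1/0.8320² = 1.445.
True area = apparent / (areal scale) = 69000 / 1.445 ≈ 47800 km².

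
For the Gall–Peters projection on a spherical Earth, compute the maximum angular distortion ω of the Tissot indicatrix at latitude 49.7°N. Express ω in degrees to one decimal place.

10.2°

Gall–Peters is a cylindrical equal-area projection with standard parallels at ±45°. For cylindrical equal-area with standard parallel φ₀, h = cos φ / cos φ₀ and k = cos φ₀ / cos φ, so h·k = 1.
At 49.7°: h = 0.9147, k = 1.093; principal scales a = 1.093, b = 0.9147.
sin(ω/2) = (a − b)/(a + b) = 0.1786/2.008 = 0.08892, so ω = 2 arcsin(0.08892) ≈ 10.2°.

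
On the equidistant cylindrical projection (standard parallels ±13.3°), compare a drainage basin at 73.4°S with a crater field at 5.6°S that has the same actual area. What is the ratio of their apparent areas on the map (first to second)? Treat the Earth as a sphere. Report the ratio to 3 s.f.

3.48

The equidistant cylindrical projection with φ₀ = 13.3° has h = 1 (meridians true) and k = cos φ₀ / cos φ along parallels.
Areal scale at 73.4°: h·k = 1.000 × 3.406 = 3.406.
Areal scale at 5.6°: h·k = 1.000 × 0.9778 = 0.9778.
Ratio = 3.406/0.9778 ≈ 3.48.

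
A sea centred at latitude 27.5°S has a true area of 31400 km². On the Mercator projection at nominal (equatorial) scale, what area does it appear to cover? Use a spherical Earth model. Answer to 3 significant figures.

39900 km²

The Mercator projection is conformal; its linear scale factor is the same in every direction and equals sec φ = 1/cos φ.
Areal scale = k² = sec²φ = 1/cos²(27.5°) = 1/0.8870² = 1.271.
Apparent area = 31400 × 1.271 ≈ 39900 km².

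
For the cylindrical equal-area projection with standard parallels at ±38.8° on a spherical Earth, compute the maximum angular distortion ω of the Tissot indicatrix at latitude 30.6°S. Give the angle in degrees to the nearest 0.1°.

Cylindrical equal-area (φ₀ = 38.8°): h = cos φ / cos 38.8° along meridians, k = cos 38.8° / cos φ along parallels; h·k = 1.
At 30.6°: h = 1.104, k = 0.9054; principal scales a = 1.104, b = 0.9054.
sin(ω/2) = (a − b)/(a + b) = 0.1990/2.010 = 0.09902, so ω = 2 arcsin(0.09902) ≈ 11.4°.

11.4°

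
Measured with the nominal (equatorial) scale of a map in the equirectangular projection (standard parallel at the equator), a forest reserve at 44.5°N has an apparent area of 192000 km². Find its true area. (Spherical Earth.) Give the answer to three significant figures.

137000 km²

For the equirectangular projection with φ₀ = 0 (plate carrée), h = 1 along meridians and k = sec φ along parallels.
Areal scale = h·k = 1 × sec φ; at 44.5°, h = 1.000, k = 1.402, so h·k = 1.402.
True area = apparent / (areal scale) = 192000 / 1.402 ≈ 137000 km².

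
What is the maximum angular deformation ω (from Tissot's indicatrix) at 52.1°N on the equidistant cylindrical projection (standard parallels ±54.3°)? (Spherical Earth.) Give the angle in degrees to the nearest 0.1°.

The equidistant cylindrical projection with φ₀ = 54.3° has h = 1 (meridians true) and k = cos φ₀ / cos φ along parallels.
At 52.1°: h = 1.000, k = 0.9500; principal scales a = 1.000, b = 0.9500.
sin(ω/2) = (a − b)/(a + b) = 0.05005/1.950 = 0.02567, so ω = 2 arcsin(0.02567) ≈ 2.9°.

2.9°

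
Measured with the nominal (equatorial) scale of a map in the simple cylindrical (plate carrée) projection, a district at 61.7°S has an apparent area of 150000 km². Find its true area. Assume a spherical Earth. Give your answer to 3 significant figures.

71100 km²

For the equirectangular projection with φ₀ = 0 (plate carrée), h = 1 along meridians and k = sec φ along parallels.
Areal scale = h·k = 1 × sec φ; at 61.7°, h = 1.000, k = 2.109, so h·k = 2.109.
True area = apparent / (areal scale) = 150000 / 2.109 ≈ 71100 km².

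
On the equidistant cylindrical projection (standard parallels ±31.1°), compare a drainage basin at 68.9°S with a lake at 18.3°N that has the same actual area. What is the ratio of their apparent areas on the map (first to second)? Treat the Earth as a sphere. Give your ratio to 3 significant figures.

With standard parallel φ₀ = 31.1°, the equirectangular projection gives x = Rλ cos φ₀, y = Rφ, so h = 1 and k = cos 31.1° / cos φ.
Areal scale at 68.9°: h·k = 1.000 × 2.379 = 2.379.
Areal scale at 18.3°: h·k = 1.000 × 0.9019 = 0.9019.
Ratio = 2.379/0.9019 ≈ 2.64.

2.64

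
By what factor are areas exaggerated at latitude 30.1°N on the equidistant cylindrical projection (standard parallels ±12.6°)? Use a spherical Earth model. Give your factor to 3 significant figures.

With standard parallel φ₀ = 12.6°, the equirectangular projection gives x = Rλ cos φ₀, y = Rφ, so h = 1 and k = cos 12.6° / cos φ.
Areal scale = h·k = 1 × cos φ₀ / cos φ; at 30.1°, h = 1.000, k = 1.128, so h·k = 1.128.

1.13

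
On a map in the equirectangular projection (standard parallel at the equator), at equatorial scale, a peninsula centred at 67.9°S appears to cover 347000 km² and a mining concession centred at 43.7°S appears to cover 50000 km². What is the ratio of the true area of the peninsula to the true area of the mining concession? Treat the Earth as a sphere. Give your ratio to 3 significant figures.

3.61

Plate carrée has h = 1 and k = sec φ, giving areal scale sec φ; true area = (apparent area) · cos φ.
True area of peninsula: 347000 × cos(67.9°) = 347000 × 0.3762 = 130500 km².
True area of mining concession: 50000 × cos(43.7°) = 50000 × 0.7230 = 36150 km².
Ratio = 130500 / 36150 ≈ 3.61.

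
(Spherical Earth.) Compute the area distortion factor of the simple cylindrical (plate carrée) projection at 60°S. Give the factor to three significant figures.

2.00

Plate carrée maps x = Rλ, y = Rφ. The meridian scale is h = 1 and the parallel scale is k = 1/cos φ = sec φ.
Areal scale = h·k = 1 × sec φ; at 60°, h = 1.000, k = 2.000, so h·k = 2.000.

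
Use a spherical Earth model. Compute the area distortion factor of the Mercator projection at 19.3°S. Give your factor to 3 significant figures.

For Mercator, h = k = sec φ (a conformal cylindrical projection has a single point scale, 1/cos φ).
Areal scale = k² = sec²φ = 1/cos²(19.3°) = 1/0.9438² = 1.123.

1.12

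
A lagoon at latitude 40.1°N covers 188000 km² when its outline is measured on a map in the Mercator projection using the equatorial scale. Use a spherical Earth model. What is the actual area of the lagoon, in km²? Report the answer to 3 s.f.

110000 km²

For Mercator, h = k = sec φ (a conformal cylindrical projection has a single point scale, 1/cos φ).
Areal scale = k² = sec²φ = 1/cos²(40.1°) = 1/0.7649² = 1.709.
True area = apparent / (areal scale) = 188000 / 1.709 ≈ 110000 km².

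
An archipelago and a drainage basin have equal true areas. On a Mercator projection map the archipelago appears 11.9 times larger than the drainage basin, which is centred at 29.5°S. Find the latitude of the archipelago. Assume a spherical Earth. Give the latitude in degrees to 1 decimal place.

75.4°

For equal true areas on Mercator, apparent areas scale as sec²φ, so the ratio is cos²φ₂ / cos²φ₁.
cos²φ₂ / cos²φ₁ = 11.9  ⇒  cos φ₁ = cos 29.5° / √11.9 = 0.8704/3.450 = 0.2523.
φ₁ = arccos(0.2523) ≈ 75.4°.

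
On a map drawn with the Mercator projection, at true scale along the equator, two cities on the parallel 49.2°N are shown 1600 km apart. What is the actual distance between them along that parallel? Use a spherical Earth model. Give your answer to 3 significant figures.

The Mercator projection is conformal; its linear scale factor is the same in every direction and equals sec φ = 1/cos φ.
Along the parallel at 49.2°, map distances are exaggerated by k = sec 49.2° = 1.530.
True distance = 1600 / 1.530 = 1600 × cos 49.2° ≈ 1050 km.

1050 km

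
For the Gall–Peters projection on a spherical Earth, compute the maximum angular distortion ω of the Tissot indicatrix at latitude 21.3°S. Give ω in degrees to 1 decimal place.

31.2°

Gall–Peters is a cylindrical equal-area projection with standard parallels at ±45°. For cylindrical equal-area with standard parallel φ₀, h = cos φ / cos φ₀ and k = cos φ₀ / cos φ, so h·k = 1.
At 21.3°: h = 1.318, k = 0.7589; principal scales a = 1.318, b = 0.7589.
sin(ω/2) = (a − b)/(a + b) = 0.5587/2.077 = 0.2690, so ω = 2 arcsin(0.2690) ≈ 31.2°.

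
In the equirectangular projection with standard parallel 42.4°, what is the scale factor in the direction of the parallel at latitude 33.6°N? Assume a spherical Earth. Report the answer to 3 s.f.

0.887

With standard parallel φ₀ = 42.4°, the equirectangular projection gives x = Rλ cos φ₀, y = Rφ, so h = 1 and k = cos 42.4° / cos φ.
k = cos 42.4° / cos 33.6° = 0.7385/0.8329 = 0.8866.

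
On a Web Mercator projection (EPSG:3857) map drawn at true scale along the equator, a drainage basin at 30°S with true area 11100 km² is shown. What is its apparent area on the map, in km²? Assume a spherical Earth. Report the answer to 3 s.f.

14800 km²

For Mercator, h = k = sec φ (a conformal cylindrical projection has a single point scale, 1/cos φ).
Areal scale = k² = sec²φ = 1/cos²(30°) = 1/0.8660² = 1.333.
Apparent area = 11100 × 1.333 ≈ 14800 km².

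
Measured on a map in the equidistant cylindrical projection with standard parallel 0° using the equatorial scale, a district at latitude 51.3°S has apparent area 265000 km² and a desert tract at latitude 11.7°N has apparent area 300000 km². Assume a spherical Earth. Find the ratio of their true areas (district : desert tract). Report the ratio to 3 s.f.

On the plate carrée, areal scale = h·k = 1 × sec φ, so true area = apparent × cos φ.
True area of district: 265000 × cos(51.3°) = 265000 × 0.6252 = 165700 km².
True area of desert tract: 300000 × cos(11.7°) = 300000 × 0.9792 = 293800 km².
Ratio = 165700 / 293800 ≈ 0.564.

0.564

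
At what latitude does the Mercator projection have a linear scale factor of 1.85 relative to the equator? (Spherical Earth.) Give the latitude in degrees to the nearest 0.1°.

Mercator scale is k = sec φ = 1/cos φ.
1/cos φ = 1.85  ⇒  cos φ = 0.5405  ⇒  φ = arccos(0.5405) ≈ 57.3°.

57.3°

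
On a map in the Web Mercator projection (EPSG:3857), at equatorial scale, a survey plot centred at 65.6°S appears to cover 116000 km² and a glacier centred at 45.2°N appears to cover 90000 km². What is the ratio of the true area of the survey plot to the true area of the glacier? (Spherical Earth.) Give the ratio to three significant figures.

On Mercator the areal scale is sec²φ, so true area = apparent × cos²φ.
True area of survey plot: 116000 × cos²(65.6°) = 116000 × 0.1707 = 19800 km².
True area of glacier: 90000 × cos²(45.2°) = 90000 × 0.4965 = 44690 km².
Ratio = 19800 / 44690 ≈ 0.443.

0.443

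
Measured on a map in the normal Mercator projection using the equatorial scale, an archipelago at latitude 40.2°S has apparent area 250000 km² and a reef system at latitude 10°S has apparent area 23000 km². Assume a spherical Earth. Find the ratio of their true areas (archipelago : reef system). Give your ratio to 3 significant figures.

Mercator's areal exaggeration is sec²φ; hence true area = (apparent area) · cos²φ.
True area of archipelago: 250000 × cos²(40.2°) = 250000 × 0.5834 = 145800 km².
True area of reef system: 23000 × cos²(10°) = 23000 × 0.9698 = 22310 km².
Ratio = 145800 / 22310 ≈ 6.54.

6.54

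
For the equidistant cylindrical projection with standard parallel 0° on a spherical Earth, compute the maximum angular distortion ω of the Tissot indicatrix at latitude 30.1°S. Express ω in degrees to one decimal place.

8.3°

Plate carrée maps x = Rλ, y = Rφ. The meridian scale is h = 1 and the parallel scale is k = 1/cos φ = sec φ.
At 30.1°: h = 1.000, k = 1.156; principal scales a = 1.156, b = 1.000.
sin(ω/2) = (a − b)/(a + b) = 0.1559/2.156 = 0.07230, so ω = 2 arcsin(0.07230) ≈ 8.3°.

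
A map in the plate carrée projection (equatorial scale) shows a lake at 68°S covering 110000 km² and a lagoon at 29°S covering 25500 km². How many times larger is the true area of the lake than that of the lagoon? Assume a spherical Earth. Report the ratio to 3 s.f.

1.85

Plate carrée has h = 1 and k = sec φ, giving areal scale sec φ; true area = (apparent area) · cos φ.
True area of lake: 110000 × cos(68°) = 110000 × 0.3746 = 41210 km².
True area of lagoon: 25500 × cos(29°) = 25500 × 0.8746 = 22300 km².
Ratio = 41210 / 22300 ≈ 1.85.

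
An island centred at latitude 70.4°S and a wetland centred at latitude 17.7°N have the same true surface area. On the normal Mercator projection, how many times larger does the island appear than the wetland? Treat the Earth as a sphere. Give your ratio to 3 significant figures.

On Mercator, area is exaggerated by sec²φ = 1/cos²φ.
At 70.4°: sec²(70.4°) = 1/0.3355² = 8.887.
At 17.7°: sec²(17.7°) = 1/0.9527² = 1.102.
Ratio = 8.887/1.102 = cos²(17.7°)/cos²(70.4°) ≈ 8.07.

8.07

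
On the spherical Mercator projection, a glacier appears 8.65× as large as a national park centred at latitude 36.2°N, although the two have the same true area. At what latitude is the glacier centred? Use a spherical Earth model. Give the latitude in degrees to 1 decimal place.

Mercator areal scale is sec²φ, so apparent-area ratio = sec²φ₁ / sec²φ₂ = cos²φ₂ / cos²φ₁.
cos²φ₂ / cos²φ₁ = 8.65  ⇒  cos φ₁ = cos 36.2° / √8.65 = 0.8070/2.941 = 0.2744.
φ₁ = arccos(0.2744) ≈ 74.1°.

74.1°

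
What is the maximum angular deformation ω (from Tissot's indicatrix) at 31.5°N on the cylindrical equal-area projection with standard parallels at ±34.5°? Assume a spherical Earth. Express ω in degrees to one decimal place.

For cylindrical equal-area with standard parallel φ₀, h = cos φ / cos φ₀ and k = cos φ₀ / cos φ, so h·k = 1.
At 31.5°: h = 1.035, k = 0.9666; principal scales a = 1.035, b = 0.9666.
sin(ω/2) = (a − b)/(a + b) = 0.06804/2.001 = 0.03400, so ω = 2 arcsin(0.03400) ≈ 3.9°.

3.9°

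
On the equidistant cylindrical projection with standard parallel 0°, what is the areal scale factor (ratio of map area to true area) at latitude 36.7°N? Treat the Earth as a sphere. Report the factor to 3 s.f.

In the plate carrée (x = Rλ, y = Rφ), meridians are true-scale (h = 1) and parallels are stretched by k = sec φ.
Areal scale = h·k = 1 × sec φ; at 36.7°, h = 1.000, k = 1.247, so h·k = 1.247.

1.25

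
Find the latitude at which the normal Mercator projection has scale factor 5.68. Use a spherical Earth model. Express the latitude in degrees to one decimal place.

Mercator scale is k = sec φ = 1/cos φ.
1/cos φ = 5.68  ⇒  cos φ = 0.1761  ⇒  φ = arccos(0.1761) ≈ 79.9°.

79.9°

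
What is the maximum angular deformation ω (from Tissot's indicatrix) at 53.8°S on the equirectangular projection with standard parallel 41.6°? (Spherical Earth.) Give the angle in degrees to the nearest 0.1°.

The equidistant cylindrical projection with φ₀ = 41.6° has h = 1 (meridians true) and k = cos φ₀ / cos φ along parallels.
At 53.8°: h = 1.000, k = 1.266; principal scales a = 1.266, b = 1.000.
sin(ω/2) = (a − b)/(a + b) = 0.2662/2.266 = 0.1174, so ω = 2 arcsin(0.1174) ≈ 13.5°.

13.5°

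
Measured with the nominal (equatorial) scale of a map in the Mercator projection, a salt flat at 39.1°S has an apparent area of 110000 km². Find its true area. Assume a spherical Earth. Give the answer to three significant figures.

66200 km²

Mercator is conformal, so the point scale is isotropic: h = k = sec φ = 1/cos φ.
Areal scale = k² = sec²φ = 1/cos²(39.1°) = 1/0.7760² = 1.660.
True area = apparent / (areal scale) = 110000 / 1.660 ≈ 66200 km².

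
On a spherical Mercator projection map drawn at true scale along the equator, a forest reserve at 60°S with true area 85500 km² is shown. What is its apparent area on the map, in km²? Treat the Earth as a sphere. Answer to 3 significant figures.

342000 km²

For Mercator, h = k = sec φ (a conformal cylindrical projection has a single point scale, 1/cos φ).
Areal scale = k² = sec²φ = 1/cos²(60°) = 1/0.5000² = 4.000.
Apparent area = 85500 × 4.000 ≈ 342000 km².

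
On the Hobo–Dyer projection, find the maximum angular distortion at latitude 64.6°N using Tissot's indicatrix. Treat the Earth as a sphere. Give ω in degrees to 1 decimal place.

Hobo–Dyer is a cylindrical equal-area projection with standard parallels at ±37.5°. For cylindrical equal-area with standard parallel φ₀, h = cos φ / cos φ₀ and k = cos φ₀ / cos φ, so h·k = 1.
At 64.6°: h = 0.5407, k = 1.850; principal scales a = 1.850, b = 0.5407.
sin(ω/2) = (a − b)/(a + b) = 1.309/2.390 = 0.5476, so ω = 2 arcsin(0.5476) ≈ 66.4°.

66.4°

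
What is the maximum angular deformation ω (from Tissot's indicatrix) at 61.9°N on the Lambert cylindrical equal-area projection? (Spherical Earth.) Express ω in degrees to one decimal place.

79.1°

The Lambert cylindrical equal-area projection is the cylindrical equal-area projection with its standard parallel at the equator (φ₀ = 0). For cylindrical equal-area with standard parallel φ₀, h = cos φ / cos φ₀ and k = cos φ₀ / cos φ, so h·k = 1.
At 61.9°: h = 0.4710, k = 2.123; principal scales a = 2.123, b = 0.4710.
sin(ω/2) = (a − b)/(a + b) = 1.652/2.594 = 0.6369, so ω = 2 arcsin(0.6369) ≈ 79.1°.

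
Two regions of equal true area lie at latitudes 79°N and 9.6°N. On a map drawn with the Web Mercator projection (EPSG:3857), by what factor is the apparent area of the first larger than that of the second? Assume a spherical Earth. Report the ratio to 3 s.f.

Mercator is conformal with k = sec φ, so areal scale = k² = sec²φ.
At 79°: sec²(79°) = 1/0.1908² = 27.47.
At 9.6°: sec²(9.6°) = 1/0.9860² = 1.029.
Ratio = 27.47/1.029 = cos²(9.6°)/cos²(79°) ≈ 26.7.

26.7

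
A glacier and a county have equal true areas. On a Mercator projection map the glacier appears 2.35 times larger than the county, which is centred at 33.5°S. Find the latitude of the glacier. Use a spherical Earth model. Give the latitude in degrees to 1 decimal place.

Mercator areal scale is sec²φ, so apparent-area ratio = sec²φ₁ / sec²φ₂ = cos²φ₂ / cos²φ₁.
cos²φ₂ / cos²φ₁ = 2.35  ⇒  cos φ₁ = cos 33.5° / √2.35 = 0.8339/1.533 = 0.5440.
φ₁ = arccos(0.5440) ≈ 57.0°.

57.0°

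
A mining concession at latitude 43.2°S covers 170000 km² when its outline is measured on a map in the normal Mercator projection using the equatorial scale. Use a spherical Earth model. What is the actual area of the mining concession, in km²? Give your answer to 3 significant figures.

The Mercator projection is conformal; its linear scale factor is the same in every direction and equals sec φ = 1/cos φ.
Areal scale = k² = sec²φ = 1/cos²(43.2°) = 1/0.7290² = 1.882.
True area = apparent / (areal scale) = 170000 / 1.882 ≈ 90300 km².

90300 km²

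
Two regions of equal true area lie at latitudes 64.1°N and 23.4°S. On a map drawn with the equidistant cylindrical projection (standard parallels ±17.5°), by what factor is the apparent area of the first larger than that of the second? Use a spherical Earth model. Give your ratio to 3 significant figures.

2.10

In the equirectangular projection with standard parallel φ₀ = 17.5° (x = Rλ cos φ₀, y = Rφ), meridians are true-scale (h = 1) and the parallel scale is k = cos φ₀ / cos φ.
Areal scale at 64.1°: h·k = 1.000 × 2.183 = 2.183.
Areal scale at 23.4°: h·k = 1.000 × 1.039 = 1.039.
Ratio = 2.183/1.039 ≈ 2.10.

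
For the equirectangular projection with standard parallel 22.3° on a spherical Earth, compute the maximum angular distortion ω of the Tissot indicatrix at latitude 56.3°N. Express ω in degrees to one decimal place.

The equidistant cylindrical projection with φ₀ = 22.3° has h = 1 (meridians true) and k = cos φ₀ / cos φ along parallels.
At 56.3°: h = 1.000, k = 1.668; principal scales a = 1.668, b = 1.000.
sin(ω/2) = (a − b)/(a + b) = 0.6675/2.668 = 0.2502, so ω = 2 arcsin(0.2502) ≈ 29.0°.

29.0°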